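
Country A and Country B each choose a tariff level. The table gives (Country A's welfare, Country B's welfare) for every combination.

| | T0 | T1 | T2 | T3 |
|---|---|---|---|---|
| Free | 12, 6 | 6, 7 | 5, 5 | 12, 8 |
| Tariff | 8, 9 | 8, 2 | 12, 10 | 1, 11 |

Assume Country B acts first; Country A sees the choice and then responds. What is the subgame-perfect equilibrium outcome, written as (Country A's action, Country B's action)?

Work backward from Country A's decision.
- T0: BR = Free, leader payoff 6.
- T1: BR = Tariff, leader payoff 2.
- T2: BR = Tariff, leader payoff 10.
- T3: BR = Free, leader payoff 8.
Among 6, 2, 10, 8, the best is 10 at T2. Subgame-perfect outcome: (Tariff, T2) with payoffs (12, 10).

(Tariff, T2)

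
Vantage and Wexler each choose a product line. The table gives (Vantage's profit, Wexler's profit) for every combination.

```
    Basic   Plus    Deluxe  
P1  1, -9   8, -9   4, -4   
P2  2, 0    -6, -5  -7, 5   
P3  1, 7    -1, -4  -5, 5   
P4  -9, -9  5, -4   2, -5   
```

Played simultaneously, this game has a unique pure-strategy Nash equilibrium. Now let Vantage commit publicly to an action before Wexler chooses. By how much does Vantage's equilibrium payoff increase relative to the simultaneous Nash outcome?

Wexler best-responds to each possible Vantage move:
- P1: BR = Deluxe, leader payoff 4.
- P2: BR = Deluxe, leader payoff -7.
- P3: BR = Basic, leader payoff 1.
- P4: BR = Plus, leader payoff 5.
Among 4, -7, 1, 5, the best is 5 at P4. Subgame-perfect outcome: (P4, Plus) with payoffs (5, -4).
Under simultaneous play:
Vantage's best replies: Basic→P2; Plus→P1; Deluxe→P1.
Wexler's best replies: P1→Deluxe; P2→Deluxe; P3→Basic; P4→Plus.
The unique mutual best reply is (P1, Deluxe), giving (4, -4).
Vantage's commitment gain: 5 − 4 = 1.

1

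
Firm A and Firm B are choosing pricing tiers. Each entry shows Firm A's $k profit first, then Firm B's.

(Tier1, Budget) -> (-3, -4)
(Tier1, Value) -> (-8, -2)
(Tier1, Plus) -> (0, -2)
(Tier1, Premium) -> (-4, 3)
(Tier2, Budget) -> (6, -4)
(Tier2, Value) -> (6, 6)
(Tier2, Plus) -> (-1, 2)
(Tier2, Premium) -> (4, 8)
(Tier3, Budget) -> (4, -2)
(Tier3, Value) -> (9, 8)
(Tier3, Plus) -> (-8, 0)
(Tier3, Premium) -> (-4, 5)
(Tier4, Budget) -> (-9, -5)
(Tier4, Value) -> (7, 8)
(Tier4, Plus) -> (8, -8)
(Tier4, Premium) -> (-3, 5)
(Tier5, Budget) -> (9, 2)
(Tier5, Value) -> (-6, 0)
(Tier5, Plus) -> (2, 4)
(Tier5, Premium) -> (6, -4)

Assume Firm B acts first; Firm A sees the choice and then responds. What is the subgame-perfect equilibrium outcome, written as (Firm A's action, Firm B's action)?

Backward induction with Firm B moving first.
- Budget → Firm A plays Tier5 (best of -3, 6, 4, -9, 9); Firm B gets 2.
- Value → Firm A plays Tier3 (best of -8, 6, 9, 7, -6); Firm B gets 8.
- Plus → Firm A plays Tier4 (best of 0, -1, -8, 8, 2); Firm B gets -8.
- Premium → Firm A plays Tier5 (best of -4, 4, -4, -3, 6); Firm B gets -4.
Firm B's induced payoffs are 2, 8, -8, -4, so Firm B commits to Value. Subgame-perfect outcome: (Tier3, Value) with payoffs (9, 8).

(Tier3, Value)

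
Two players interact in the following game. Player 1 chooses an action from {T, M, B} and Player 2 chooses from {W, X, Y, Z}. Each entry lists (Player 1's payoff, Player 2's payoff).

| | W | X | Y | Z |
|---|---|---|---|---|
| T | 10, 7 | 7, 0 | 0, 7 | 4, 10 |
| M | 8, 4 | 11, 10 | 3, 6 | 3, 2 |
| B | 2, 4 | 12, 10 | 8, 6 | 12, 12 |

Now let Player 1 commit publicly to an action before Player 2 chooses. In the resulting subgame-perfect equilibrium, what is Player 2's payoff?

12

Player 2 best-responds to each possible Player 1 move:
- T: Player 2 compares 7, 0, 7, 10 and picks Z; Player 1 would get 4.
- M: Player 2 compares 4, 10, 6, 2 and picks X; Player 1 would get 11.
- B: Player 2 compares 4, 10, 6, 12 and picks Z; Player 1 would get 12.
Among 4, 11, 12, the best is 12 at B. Subgame-perfect outcome: (B, Z) with payoffs (12, 12).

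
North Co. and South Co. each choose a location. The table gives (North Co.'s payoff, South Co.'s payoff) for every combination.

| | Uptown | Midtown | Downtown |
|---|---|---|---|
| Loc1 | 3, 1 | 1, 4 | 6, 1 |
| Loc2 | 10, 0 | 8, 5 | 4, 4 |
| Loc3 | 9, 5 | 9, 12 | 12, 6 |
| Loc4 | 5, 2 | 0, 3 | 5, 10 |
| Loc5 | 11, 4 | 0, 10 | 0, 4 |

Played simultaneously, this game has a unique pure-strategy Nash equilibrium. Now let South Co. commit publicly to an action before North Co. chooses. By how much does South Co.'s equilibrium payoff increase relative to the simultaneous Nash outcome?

North Co. best-responds to each possible South Co. move:
- Uptown: BR = Loc5, leader payoff 4.
- Midtown: BR = Loc3, leader payoff 12.
- Downtown: BR = Loc3, leader payoff 6.
Among 4, 12, 6, the best is 12 at Midtown. Subgame-perfect outcome: (Loc3, Midtown) with payoffs (9, 12).
For the simultaneous game, intersect best replies.
North Co.'s best replies: Uptown→Loc5; Midtown→Loc3; Downtown→Loc3.
South Co.'s best replies: Loc1→Midtown; Loc2→Midtown; Loc3→Midtown; Loc4→Downtown; Loc5→Midtown.
Only (Loc3, Midtown) has each player best-responding; Nash payoffs (9, 12).
South Co.'s commitment gain: 12 − 12 = 0.

0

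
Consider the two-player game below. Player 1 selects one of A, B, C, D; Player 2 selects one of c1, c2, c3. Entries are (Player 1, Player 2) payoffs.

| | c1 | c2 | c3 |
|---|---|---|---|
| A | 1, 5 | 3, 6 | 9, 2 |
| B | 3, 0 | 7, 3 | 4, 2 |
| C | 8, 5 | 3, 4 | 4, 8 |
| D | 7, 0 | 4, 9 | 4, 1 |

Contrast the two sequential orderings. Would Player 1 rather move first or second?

If Player 1 leads: Player 2's best replies are A→c2, B→c2, C→c3, D→c2; Player 1's induced payoffs 3, 7, 4, 4; outcome (B, c2), payoffs (7, 3).
If Player 2 leads: Player 1's best replies are c1→C, c2→B, c3→A; Player 2's induced payoffs 5, 3, 2; outcome (C, c1), payoffs (8, 5).
Player 1 gets 7 moving first and 8 moving second, so Player 1 prefers to move second.

second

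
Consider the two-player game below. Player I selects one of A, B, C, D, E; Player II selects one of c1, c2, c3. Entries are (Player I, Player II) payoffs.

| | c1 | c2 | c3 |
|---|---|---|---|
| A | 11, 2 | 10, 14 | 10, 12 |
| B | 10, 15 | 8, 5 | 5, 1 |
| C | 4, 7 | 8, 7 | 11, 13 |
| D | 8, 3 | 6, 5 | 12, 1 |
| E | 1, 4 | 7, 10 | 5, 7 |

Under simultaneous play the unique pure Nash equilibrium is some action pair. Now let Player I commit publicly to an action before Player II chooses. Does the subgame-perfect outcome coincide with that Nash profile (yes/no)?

Solve by backward induction (Player I leads).
- A: BR = c2, leader payoff 10.
- B: BR = c1, leader payoff 10.
- C: BR = c3, leader payoff 11.
- D: BR = c2, leader payoff 6.
- E: BR = c2, leader payoff 7.
Among 10, 10, 11, 6, 7, the best is 11 at C. Subgame-perfect outcome: (C, c3) with payoffs (11, 13).
Under simultaneous play:
Player I's best replies: c1→A; c2→A; c3→D.
Player II's best replies: A→c2; B→c1; C→c3; D→c2; E→c2.
Only (A, c2) has each player best-responding; Nash payoffs (10, 14).
Sequential outcome (C, c3) differs from the Nash profile (A, c2).

no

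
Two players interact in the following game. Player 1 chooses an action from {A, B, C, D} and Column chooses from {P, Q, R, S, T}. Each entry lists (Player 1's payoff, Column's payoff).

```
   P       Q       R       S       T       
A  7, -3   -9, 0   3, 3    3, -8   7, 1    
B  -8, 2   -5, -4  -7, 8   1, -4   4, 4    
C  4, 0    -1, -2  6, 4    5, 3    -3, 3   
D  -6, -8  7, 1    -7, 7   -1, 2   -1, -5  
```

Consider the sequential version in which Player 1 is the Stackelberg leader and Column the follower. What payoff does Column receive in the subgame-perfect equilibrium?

4

Solve by backward induction (Player 1 leads).
- A → Column plays R (best of -3, 0, 3, -8, 1); Player 1 gets 3.
- B → Column plays R (best of 2, -4, 8, -4, 4); Player 1 gets -7.
- C → Column plays R (best of 0, -2, 4, 3, 3); Player 1 gets 6.
- D → Column plays R (best of -8, 1, 7, 2, -5); Player 1 gets -7.
Maximizing over 3, -7, 6, -7, Player 1 chooses C. Subgame-perfect outcome: (C, R) with payoffs (6, 4).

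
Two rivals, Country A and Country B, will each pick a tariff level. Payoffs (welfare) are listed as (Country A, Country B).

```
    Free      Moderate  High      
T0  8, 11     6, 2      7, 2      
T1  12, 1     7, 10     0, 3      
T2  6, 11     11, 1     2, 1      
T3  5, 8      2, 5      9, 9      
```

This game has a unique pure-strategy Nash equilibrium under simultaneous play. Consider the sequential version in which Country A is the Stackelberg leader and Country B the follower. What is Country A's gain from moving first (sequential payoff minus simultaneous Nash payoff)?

Country B best-responds to each possible Country A move:
- T0: Country B compares 11, 2, 2 and picks Free; Country A would get 8.
- T1: Country B compares 1, 10, 3 and picks Moderate; Country A would get 7.
- T2: Country B compares 11, 1, 1 and picks Free; Country A would get 6.
- T3: Country B compares 8, 5, 9 and picks High; Country A would get 9.
Country A's induced payoffs are 8, 7, 6, 9, so Country A commits to T3. Subgame-perfect outcome: (T3, High) with payoffs (9, 9).
For the simultaneous game, intersect best replies.
Country A's best replies: Free→T1; Moderate→T2; High→T3.
Country B's best replies: T0→Free; T1→Moderate; T2→Free; T3→High.
Only (T3, High) has each player best-responding; Nash payoffs (9, 9).
Country A's commitment gain: 9 − 9 = 0.

0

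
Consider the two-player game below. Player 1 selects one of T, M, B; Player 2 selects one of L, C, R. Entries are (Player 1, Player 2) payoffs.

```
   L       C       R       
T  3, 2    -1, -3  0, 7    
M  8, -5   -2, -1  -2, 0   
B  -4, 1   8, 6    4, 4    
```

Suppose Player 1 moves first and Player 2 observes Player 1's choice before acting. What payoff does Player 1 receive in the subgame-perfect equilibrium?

8

Backward induction with Player 1 moving first.
- T → Player 2 plays R (best of 2, -3, 7); Player 1 gets 0.
- M → Player 2 plays R (best of -5, -1, 0); Player 1 gets -2.
- B → Player 2 plays C (best of 1, 6, 4); Player 1 gets 8.
Maximizing over 0, -2, 8, Player 1 chooses B. Subgame-perfect outcome: (B, C) with payoffs (8, 6).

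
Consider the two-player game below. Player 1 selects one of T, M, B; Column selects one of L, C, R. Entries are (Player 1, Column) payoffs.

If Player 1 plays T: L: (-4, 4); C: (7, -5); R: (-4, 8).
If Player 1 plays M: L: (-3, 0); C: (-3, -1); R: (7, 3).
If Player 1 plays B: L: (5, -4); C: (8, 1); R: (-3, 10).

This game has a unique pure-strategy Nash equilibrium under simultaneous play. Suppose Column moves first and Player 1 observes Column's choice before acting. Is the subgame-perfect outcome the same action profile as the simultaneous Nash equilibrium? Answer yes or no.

Solve by backward induction (Column leads).
- L → Player 1 plays B (best of -4, -3, 5); Column gets -4.
- C → Player 1 plays B (best of 7, -3, 8); Column gets 1.
- R → Player 1 plays M (best of -4, 7, -3); Column gets 3.
Maximizing over -4, 1, 3, Column chooses R. Subgame-perfect outcome: (M, R) with payoffs (7, 3).
For the simultaneous game, intersect best replies.
Player 1's best replies: L→B; C→B; R→M.
Column's best replies: T→R; M→R; B→R.
Only (M, R) has each player best-responding; Nash payoffs (7, 3).
Sequential outcome (M, R) coincides with the Nash profile (M, R).

yes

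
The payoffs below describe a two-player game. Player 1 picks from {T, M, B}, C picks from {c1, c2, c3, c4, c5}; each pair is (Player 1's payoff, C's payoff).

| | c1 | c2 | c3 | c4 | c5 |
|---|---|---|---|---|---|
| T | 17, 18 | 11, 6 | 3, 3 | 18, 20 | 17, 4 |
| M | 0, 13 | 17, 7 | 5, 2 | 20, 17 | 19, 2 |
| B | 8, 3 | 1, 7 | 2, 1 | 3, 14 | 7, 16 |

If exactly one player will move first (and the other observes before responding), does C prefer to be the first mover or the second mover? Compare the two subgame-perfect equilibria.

first

If Player 1 leads: C's best replies are T→c4, M→c4, B→c5; Player 1's induced payoffs 18, 20, 7; outcome (M, c4), payoffs (20, 17).
If C leads: Player 1's best replies are c1→T, c2→M, c3→M, c4→M, c5→M; C's induced payoffs 18, 7, 2, 17, 2; outcome (T, c1), payoffs (17, 18).
C gets 18 moving first and 17 moving second, so C prefers to move first.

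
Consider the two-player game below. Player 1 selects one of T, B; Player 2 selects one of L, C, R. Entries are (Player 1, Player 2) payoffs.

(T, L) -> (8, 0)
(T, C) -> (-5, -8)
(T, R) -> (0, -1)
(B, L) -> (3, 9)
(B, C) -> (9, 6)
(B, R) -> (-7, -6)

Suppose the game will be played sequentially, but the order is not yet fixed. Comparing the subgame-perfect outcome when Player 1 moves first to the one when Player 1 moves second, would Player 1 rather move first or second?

If Player 1 leads: Player 2's best replies are T→L, B→L; Player 1's induced payoffs 8, 3; outcome (T, L), payoffs (8, 0).
If Player 2 leads: Player 1's best replies are L→T, C→B, R→T; Player 2's induced payoffs 0, 6, -1; outcome (B, C), payoffs (9, 6).
Player 1 gets 8 moving first and 9 moving second, so Player 1 prefers to move second.

second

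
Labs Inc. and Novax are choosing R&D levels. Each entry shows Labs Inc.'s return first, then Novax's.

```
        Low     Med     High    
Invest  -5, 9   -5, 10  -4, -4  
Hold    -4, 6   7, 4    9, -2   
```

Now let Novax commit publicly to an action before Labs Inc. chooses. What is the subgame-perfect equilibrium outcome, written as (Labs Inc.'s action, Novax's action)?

Work backward from Labs Inc.'s decision.
- Low → Labs Inc. plays Hold (best of -5, -4); Novax gets 6.
- Med → Labs Inc. plays Hold (best of -5, 7); Novax gets 4.
- High → Labs Inc. plays Hold (best of -4, 9); Novax gets -2.
Among 6, 4, -2, the best is 6 at Low. Subgame-perfect outcome: (Hold, Low) with payoffs (-4, 6).

(Hold, Low)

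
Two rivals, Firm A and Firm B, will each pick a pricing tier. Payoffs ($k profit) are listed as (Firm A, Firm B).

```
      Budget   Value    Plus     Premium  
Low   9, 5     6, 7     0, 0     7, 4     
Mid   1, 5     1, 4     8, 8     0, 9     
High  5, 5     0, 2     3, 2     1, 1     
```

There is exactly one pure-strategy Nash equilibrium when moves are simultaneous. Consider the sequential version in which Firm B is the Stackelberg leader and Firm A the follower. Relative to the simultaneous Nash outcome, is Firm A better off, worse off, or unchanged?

better off

Backward induction with Firm B moving first.
- Budget: Firm A compares 9, 1, 5 and picks Low; Firm B would get 5.
- Value: Firm A compares 6, 1, 0 and picks Low; Firm B would get 7.
- Plus: Firm A compares 0, 8, 3 and picks Mid; Firm B would get 8.
- Premium: Firm A compares 7, 0, 1 and picks Low; Firm B would get 4.
Firm B's induced payoffs are 5, 7, 8, 4, so Firm B commits to Plus. Subgame-perfect outcome: (Mid, Plus) with payoffs (8, 8).
Now find the simultaneous Nash equilibrium.
Firm A's best replies: Budget→Low; Value→Low; Plus→Mid; Premium→Low.
Firm B's best replies: Low→Value; Mid→Premium; High→Budget.
The unique mutual best reply is (Low, Value), giving (6, 7).
Firm A earns 8 sequentially versus 6 at the Nash outcome: better off.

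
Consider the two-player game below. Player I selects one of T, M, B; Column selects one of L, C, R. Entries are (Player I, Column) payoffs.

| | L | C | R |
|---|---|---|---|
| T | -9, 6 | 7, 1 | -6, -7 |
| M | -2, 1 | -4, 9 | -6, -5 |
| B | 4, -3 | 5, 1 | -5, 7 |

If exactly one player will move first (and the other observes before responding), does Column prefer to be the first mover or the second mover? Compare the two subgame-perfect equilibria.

If Player I leads: Column's best replies are T→L, M→C, B→R; Player I's induced payoffs -9, -4, -5; outcome (M, C), payoffs (-4, 9).
If Column leads: Player I's best replies are L→B, C→T, R→B; Column's induced payoffs -3, 1, 7; outcome (B, R), payoffs (-5, 7).
Column gets 7 moving first and 9 moving second, so Column prefers to move second.

second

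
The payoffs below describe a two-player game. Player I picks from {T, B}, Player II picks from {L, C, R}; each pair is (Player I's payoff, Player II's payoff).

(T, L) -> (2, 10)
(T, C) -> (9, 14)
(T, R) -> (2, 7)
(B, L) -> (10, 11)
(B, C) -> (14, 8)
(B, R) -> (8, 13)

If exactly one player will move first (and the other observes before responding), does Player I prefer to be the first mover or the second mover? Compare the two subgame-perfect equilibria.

If Player I leads: Player II's best replies are T→C, B→R; Player I's induced payoffs 9, 8; outcome (T, C), payoffs (9, 14).
If Player II leads: Player I's best replies are L→B, C→B, R→B; Player II's induced payoffs 11, 8, 13; outcome (B, R), payoffs (8, 13).
Player I gets 9 moving first and 8 moving second, so Player I prefers to move first.

first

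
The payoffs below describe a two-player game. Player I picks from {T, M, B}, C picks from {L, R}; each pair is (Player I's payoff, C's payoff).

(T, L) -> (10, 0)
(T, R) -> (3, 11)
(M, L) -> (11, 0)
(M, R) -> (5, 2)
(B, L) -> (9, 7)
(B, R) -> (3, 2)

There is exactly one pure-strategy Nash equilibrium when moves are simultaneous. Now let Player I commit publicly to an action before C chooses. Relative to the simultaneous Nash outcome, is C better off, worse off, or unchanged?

Work backward from C's decision.
- T: C compares 0, 11 and picks R; Player I would get 3.
- M: C compares 0, 2 and picks R; Player I would get 5.
- B: C compares 7, 2 and picks L; Player I would get 9.
Maximizing over 3, 5, 9, Player I chooses B. Subgame-perfect outcome: (B, L) with payoffs (9, 7).
For the simultaneous game, intersect best replies.
Player I's best replies: L→M; R→M.
C's best replies: T→R; M→R; B→L.
Only (M, R) has each player best-responding; Nash payoffs (5, 2).
C earns 7 sequentially versus 2 at the Nash outcome: better off.

better off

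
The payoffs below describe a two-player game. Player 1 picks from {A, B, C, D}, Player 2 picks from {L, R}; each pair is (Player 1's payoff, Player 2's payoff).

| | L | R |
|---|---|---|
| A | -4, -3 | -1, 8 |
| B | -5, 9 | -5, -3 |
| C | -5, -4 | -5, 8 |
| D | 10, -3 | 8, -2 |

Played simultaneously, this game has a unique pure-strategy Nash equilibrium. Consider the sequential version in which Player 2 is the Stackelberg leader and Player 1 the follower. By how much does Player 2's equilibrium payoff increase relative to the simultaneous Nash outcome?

0

Backward induction with Player 2 moving first.
- L → Player 1 plays D (best of -4, -5, -5, 10); Player 2 gets -3.
- R → Player 1 plays D (best of -1, -5, -5, 8); Player 2 gets -2.
Maximizing over -3, -2, Player 2 chooses R. Subgame-perfect outcome: (D, R) with payoffs (8, -2).
For the simultaneous game, intersect best replies.
Player 1's best replies: L→D; R→D.
Player 2's best replies: A→R; B→L; C→R; D→R.
The unique mutual best reply is (D, R), giving (8, -2).
Player 2's commitment gain: -2 − -2 = 0.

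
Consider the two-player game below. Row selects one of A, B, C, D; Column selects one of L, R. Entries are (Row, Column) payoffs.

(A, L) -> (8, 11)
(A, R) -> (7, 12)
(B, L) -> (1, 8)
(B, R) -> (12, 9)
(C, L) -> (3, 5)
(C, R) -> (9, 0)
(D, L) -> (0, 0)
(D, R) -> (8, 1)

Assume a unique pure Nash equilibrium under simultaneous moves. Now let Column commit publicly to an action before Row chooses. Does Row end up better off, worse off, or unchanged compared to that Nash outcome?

Backward induction with Column moving first.
- L: Row compares 8, 1, 3, 0 and picks A; Column would get 11.
- R: Row compares 7, 12, 9, 8 and picks B; Column would get 9.
Maximizing over 11, 9, Column chooses L. Subgame-perfect outcome: (A, L) with payoffs (8, 11).
Under simultaneous play:
Row's best replies: L→A; R→B.
Column's best replies: A→R; B→R; C→L; D→R.
The unique mutual best reply is (B, R), giving (12, 9).
Row earns 8 sequentially versus 12 at the Nash outcome: worse off.

worse off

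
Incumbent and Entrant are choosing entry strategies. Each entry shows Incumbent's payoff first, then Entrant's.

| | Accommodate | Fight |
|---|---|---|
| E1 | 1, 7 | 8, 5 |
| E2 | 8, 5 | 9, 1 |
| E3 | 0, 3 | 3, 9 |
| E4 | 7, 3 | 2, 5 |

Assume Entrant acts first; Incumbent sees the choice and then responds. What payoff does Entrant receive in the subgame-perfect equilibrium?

Incumbent best-responds to each possible Entrant move:
- Accommodate: Incumbent compares 1, 8, 0, 7 and picks E2; Entrant would get 5.
- Fight: Incumbent compares 8, 9, 3, 2 and picks E2; Entrant would get 1.
Among 5, 1, the best is 5 at Accommodate. Subgame-perfect outcome: (E2, Accommodate) with payoffs (8, 5).

5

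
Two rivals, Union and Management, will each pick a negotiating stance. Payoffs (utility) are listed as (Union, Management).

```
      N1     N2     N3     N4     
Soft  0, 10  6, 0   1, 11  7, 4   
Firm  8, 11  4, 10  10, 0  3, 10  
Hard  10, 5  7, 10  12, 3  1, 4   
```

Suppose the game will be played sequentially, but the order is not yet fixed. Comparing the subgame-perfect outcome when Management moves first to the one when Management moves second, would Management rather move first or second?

second

If Union leads: Management's best replies are Soft→N3, Firm→N1, Hard→N2; Union's induced payoffs 1, 8, 7; outcome (Firm, N1), payoffs (8, 11).
If Management leads: Union's best replies are N1→Hard, N2→Hard, N3→Hard, N4→Soft; Management's induced payoffs 5, 10, 3, 4; outcome (Hard, N2), payoffs (7, 10).
Management gets 10 moving first and 11 moving second, so Management prefers to move second.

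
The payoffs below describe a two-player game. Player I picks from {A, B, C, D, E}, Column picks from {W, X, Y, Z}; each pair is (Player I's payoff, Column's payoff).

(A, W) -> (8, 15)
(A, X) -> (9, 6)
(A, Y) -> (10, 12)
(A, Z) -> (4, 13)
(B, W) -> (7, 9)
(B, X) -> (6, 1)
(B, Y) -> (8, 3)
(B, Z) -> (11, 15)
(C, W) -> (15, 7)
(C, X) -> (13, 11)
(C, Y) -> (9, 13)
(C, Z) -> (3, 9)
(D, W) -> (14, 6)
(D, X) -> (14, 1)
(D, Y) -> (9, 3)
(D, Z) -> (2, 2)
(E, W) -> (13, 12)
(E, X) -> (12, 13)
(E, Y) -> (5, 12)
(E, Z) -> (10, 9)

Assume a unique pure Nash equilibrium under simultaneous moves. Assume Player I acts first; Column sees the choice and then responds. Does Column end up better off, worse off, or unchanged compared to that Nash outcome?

Backward induction with Player I moving first.
- A: Column compares 15, 6, 12, 13 and picks W; Player I would get 8.
- B: Column compares 9, 1, 3, 15 and picks Z; Player I would get 11.
- C: Column compares 7, 11, 13, 9 and picks Y; Player I would get 9.
- D: Column compares 6, 1, 3, 2 and picks W; Player I would get 14.
- E: Column compares 12, 13, 12, 9 and picks X; Player I would get 12.
Maximizing over 8, 11, 9, 14, 12, Player I chooses D. Subgame-perfect outcome: (D, W) with payoffs (14, 6).
Under simultaneous play:
Player I's best replies: W→C; X→D; Y→A; Z→B.
Column's best replies: A→W; B→Z; C→Y; D→W; E→X.
Only (B, Z) has each player best-responding; Nash payoffs (11, 15).
Column earns 6 sequentially versus 15 at the Nash outcome: worse off.

worse off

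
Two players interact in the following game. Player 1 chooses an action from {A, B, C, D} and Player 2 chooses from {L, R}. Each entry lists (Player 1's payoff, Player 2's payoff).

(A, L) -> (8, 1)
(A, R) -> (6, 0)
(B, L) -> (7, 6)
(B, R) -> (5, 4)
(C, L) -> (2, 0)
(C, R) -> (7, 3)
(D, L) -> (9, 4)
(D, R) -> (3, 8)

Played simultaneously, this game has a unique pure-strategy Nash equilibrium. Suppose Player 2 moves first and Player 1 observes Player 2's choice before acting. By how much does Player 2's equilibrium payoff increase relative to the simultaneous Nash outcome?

1

Solve by backward induction (Player 2 leads).
- L: Player 1 compares 8, 7, 2, 9 and picks D; Player 2 would get 4.
- R: Player 1 compares 6, 5, 7, 3 and picks C; Player 2 would get 3.
Maximizing over 4, 3, Player 2 chooses L. Subgame-perfect outcome: (D, L) with payoffs (9, 4).
Now find the simultaneous Nash equilibrium.
Player 1's best replies: L→D; R→C.
Player 2's best replies: A→L; B→L; C→R; D→R.
Only (C, R) has each player best-responding; Nash payoffs (7, 3).
Player 2's commitment gain: 4 − 3 = 1.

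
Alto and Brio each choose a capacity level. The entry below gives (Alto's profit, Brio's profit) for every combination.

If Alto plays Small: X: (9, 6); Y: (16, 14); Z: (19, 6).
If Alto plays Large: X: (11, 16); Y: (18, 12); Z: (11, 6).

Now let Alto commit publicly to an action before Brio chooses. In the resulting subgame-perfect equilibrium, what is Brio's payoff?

14

Backward induction with Alto moving first.
- Small: Brio compares 6, 14, 6 and picks Y; Alto would get 16.
- Large: Brio compares 16, 12, 6 and picks X; Alto would get 11.
Among 16, 11, the best is 16 at Small. Subgame-perfect outcome: (Small, Y) with payoffs (16, 14).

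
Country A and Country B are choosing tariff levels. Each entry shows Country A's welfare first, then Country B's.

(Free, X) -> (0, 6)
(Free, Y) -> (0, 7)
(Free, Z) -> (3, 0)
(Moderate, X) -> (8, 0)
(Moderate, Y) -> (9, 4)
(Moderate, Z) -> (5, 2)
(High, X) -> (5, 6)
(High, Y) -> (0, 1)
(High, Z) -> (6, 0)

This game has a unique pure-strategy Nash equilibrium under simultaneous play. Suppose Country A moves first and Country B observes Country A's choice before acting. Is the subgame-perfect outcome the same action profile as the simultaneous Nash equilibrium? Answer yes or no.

yes

Solve by backward induction (Country A leads).
- Free: Country B compares 6, 7, 0 and picks Y; Country A would get 0.
- Moderate: Country B compares 0, 4, 2 and picks Y; Country A would get 9.
- High: Country B compares 6, 1, 0 and picks X; Country A would get 5.
Maximizing over 0, 9, 5, Country A chooses Moderate. Subgame-perfect outcome: (Moderate, Y) with payoffs (9, 4).
Now find the simultaneous Nash equilibrium.
Country A's best replies: X→Moderate; Y→Moderate; Z→High.
Country B's best replies: Free→Y; Moderate→Y; High→X.
The unique mutual best reply is (Moderate, Y), giving (9, 4).
Sequential outcome (Moderate, Y) coincides with the Nash profile (Moderate, Y).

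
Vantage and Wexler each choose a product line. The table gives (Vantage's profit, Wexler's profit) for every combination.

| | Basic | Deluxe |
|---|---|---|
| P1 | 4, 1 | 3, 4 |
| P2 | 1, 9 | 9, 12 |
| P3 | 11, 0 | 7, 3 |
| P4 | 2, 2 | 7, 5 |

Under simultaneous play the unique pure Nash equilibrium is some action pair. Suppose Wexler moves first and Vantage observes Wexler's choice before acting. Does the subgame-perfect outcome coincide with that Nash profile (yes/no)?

Solve by backward induction (Wexler leads).
- Basic → Vantage plays P3 (best of 4, 1, 11, 2); Wexler gets 0.
- Deluxe → Vantage plays P2 (best of 3, 9, 7, 7); Wexler gets 12.
Maximizing over 0, 12, Wexler chooses Deluxe. Subgame-perfect outcome: (P2, Deluxe) with payoffs (9, 12).
Now find the simultaneous Nash equilibrium.
Vantage's best replies: Basic→P3; Deluxe→P2.
Wexler's best replies: P1→Deluxe; P2→Deluxe; P3→Deluxe; P4→Deluxe.
The unique mutual best reply is (P2, Deluxe), giving (9, 12).
Sequential outcome (P2, Deluxe) coincides with the Nash profile (P2, Deluxe).

yes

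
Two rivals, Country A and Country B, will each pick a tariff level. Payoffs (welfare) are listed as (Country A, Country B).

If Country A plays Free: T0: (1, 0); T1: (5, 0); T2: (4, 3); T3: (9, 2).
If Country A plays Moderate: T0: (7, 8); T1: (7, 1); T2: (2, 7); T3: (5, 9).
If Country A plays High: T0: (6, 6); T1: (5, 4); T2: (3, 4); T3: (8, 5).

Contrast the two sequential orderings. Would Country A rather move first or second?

If Country A leads: Country B's best replies are Free→T2, Moderate→T3, High→T0; Country A's induced payoffs 4, 5, 6; outcome (High, T0), payoffs (6, 6).
If Country B leads: Country A's best replies are T0→Moderate, T1→Moderate, T2→Free, T3→Free; Country B's induced payoffs 8, 1, 3, 2; outcome (Moderate, T0), payoffs (7, 8).
Country A gets 6 moving first and 7 moving second, so Country A prefers to move second.

second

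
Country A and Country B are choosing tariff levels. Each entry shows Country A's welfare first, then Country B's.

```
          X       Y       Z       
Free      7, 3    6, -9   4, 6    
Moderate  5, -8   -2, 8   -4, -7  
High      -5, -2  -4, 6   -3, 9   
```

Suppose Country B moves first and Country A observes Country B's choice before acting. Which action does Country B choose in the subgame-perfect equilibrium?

Backward induction with Country B moving first.
- X: BR = Free, leader payoff 3.
- Y: BR = Free, leader payoff -9.
- Z: BR = Free, leader payoff 6.
Country B's induced payoffs are 3, -9, 6, so Country B commits to Z. Subgame-perfect outcome: (Free, Z) with payoffs (4, 6).

Z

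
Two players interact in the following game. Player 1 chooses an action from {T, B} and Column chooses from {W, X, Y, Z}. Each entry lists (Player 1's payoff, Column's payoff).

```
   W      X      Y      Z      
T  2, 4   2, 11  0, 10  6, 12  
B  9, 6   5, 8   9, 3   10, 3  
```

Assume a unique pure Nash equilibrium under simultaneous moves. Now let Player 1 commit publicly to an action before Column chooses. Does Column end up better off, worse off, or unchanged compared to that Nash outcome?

better off

Solve by backward induction (Player 1 leads).
- T → Column plays Z (best of 4, 11, 10, 12); Player 1 gets 6.
- B → Column plays X (best of 6, 8, 3, 3); Player 1 gets 5.
Player 1's induced payoffs are 6, 5, so Player 1 commits to T. Subgame-perfect outcome: (T, Z) with payoffs (6, 12).
Under simultaneous play:
Player 1's best replies: W→B; X→B; Y→B; Z→B.
Column's best replies: T→Z; B→X.
Only (B, X) has each player best-responding; Nash payoffs (5, 8).
Column earns 12 sequentially versus 8 at the Nash outcome: better off.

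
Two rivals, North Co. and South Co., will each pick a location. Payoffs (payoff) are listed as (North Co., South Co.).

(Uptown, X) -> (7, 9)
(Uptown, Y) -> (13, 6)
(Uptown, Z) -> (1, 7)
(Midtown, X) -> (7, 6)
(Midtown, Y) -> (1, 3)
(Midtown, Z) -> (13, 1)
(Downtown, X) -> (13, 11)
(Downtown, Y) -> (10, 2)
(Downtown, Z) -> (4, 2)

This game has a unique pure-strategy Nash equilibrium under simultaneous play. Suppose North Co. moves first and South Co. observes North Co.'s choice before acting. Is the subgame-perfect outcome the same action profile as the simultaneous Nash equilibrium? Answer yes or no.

Solve by backward induction (North Co. leads).
- Uptown: BR = X, leader payoff 7.
- Midtown: BR = X, leader payoff 7.
- Downtown: BR = X, leader payoff 13.
Maximizing over 7, 7, 13, North Co. chooses Downtown. Subgame-perfect outcome: (Downtown, X) with payoffs (13, 11).
Under simultaneous play:
North Co.'s best replies: X→Downtown; Y→Uptown; Z→Midtown.
South Co.'s best replies: Uptown→X; Midtown→X; Downtown→X.
The unique mutual best reply is (Downtown, X), giving (13, 11).
Sequential outcome (Downtown, X) coincides with the Nash profile (Downtown, X).

yes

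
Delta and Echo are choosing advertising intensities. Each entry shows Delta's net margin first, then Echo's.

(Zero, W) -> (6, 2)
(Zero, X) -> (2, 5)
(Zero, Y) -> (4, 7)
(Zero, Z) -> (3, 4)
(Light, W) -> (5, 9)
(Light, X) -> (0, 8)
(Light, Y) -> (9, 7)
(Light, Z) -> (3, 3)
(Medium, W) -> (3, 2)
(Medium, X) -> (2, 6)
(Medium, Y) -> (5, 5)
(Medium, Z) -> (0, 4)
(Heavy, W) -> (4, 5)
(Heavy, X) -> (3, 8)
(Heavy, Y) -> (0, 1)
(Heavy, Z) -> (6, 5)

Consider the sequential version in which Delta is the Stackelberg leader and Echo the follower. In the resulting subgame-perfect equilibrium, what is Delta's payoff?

5

Echo best-responds to each possible Delta move:
- Zero → Echo plays Y (best of 2, 5, 7, 4); Delta gets 4.
- Light → Echo plays W (best of 9, 8, 7, 3); Delta gets 5.
- Medium → Echo plays X (best of 2, 6, 5, 4); Delta gets 2.
- Heavy → Echo plays X (best of 5, 8, 1, 5); Delta gets 3.
Delta's induced payoffs are 4, 5, 2, 3, so Delta commits to Light. Subgame-perfect outcome: (Light, W) with payoffs (5, 9).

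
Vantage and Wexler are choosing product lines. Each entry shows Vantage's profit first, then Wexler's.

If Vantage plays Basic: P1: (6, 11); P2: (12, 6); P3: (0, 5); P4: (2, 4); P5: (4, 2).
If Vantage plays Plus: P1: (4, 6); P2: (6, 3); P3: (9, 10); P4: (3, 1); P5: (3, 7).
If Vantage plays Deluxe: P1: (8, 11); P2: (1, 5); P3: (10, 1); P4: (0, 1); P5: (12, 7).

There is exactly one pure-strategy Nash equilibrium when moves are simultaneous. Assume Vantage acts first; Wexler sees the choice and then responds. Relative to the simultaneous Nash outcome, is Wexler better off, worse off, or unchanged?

Wexler best-responds to each possible Vantage move:
- Basic: BR = P1, leader payoff 6.
- Plus: BR = P3, leader payoff 9.
- Deluxe: BR = P1, leader payoff 8.
Among 6, 9, 8, the best is 9 at Plus. Subgame-perfect outcome: (Plus, P3) with payoffs (9, 10).
Under simultaneous play:
Vantage's best replies: P1→Deluxe; P2→Basic; P3→Deluxe; P4→Plus; P5→Deluxe.
Wexler's best replies: Basic→P1; Plus→P3; Deluxe→P1.
Only (Deluxe, P1) has each player best-responding; Nash payoffs (8, 11).
Wexler earns 10 sequentially versus 11 at the Nash outcome: worse off.

worse off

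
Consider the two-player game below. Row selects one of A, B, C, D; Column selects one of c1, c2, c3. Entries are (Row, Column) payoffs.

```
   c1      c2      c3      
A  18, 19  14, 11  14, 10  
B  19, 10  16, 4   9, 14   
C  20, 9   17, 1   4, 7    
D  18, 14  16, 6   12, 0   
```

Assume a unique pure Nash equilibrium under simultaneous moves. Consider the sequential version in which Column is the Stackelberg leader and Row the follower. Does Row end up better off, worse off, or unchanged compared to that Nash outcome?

Backward induction with Column moving first.
- c1 → Row plays C (best of 18, 19, 20, 18); Column gets 9.
- c2 → Row plays C (best of 14, 16, 17, 16); Column gets 1.
- c3 → Row plays A (best of 14, 9, 4, 12); Column gets 10.
Maximizing over 9, 1, 10, Column chooses c3. Subgame-perfect outcome: (A, c3) with payoffs (14, 10).
Under simultaneous play:
Row's best replies: c1→C; c2→C; c3→A.
Column's best replies: A→c1; B→c3; C→c1; D→c1.
The unique mutual best reply is (C, c1), giving (20, 9).
Row earns 14 sequentially versus 20 at the Nash outcome: worse off.

worse off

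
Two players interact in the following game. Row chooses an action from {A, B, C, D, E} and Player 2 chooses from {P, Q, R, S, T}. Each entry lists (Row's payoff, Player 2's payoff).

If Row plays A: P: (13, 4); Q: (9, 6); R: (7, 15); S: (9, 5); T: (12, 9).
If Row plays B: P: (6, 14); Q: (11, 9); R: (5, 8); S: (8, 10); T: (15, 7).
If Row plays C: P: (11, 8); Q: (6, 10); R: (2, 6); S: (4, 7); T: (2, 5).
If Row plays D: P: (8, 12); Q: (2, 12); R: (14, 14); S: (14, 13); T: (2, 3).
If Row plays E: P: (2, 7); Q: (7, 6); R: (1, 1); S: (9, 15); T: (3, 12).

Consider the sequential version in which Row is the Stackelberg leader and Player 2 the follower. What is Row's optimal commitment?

Backward induction with Row moving first.
- A: Player 2 compares 4, 6, 15, 5, 9 and picks R; Row would get 7.
- B: Player 2 compares 14, 9, 8, 10, 7 and picks P; Row would get 6.
- C: Player 2 compares 8, 10, 6, 7, 5 and picks Q; Row would get 6.
- D: Player 2 compares 12, 12, 14, 13, 3 and picks R; Row would get 14.
- E: Player 2 compares 7, 6, 1, 15, 12 and picks S; Row would get 9.
Maximizing over 7, 6, 6, 14, 9, Row chooses D. Subgame-perfect outcome: (D, R) with payoffs (14, 14).

D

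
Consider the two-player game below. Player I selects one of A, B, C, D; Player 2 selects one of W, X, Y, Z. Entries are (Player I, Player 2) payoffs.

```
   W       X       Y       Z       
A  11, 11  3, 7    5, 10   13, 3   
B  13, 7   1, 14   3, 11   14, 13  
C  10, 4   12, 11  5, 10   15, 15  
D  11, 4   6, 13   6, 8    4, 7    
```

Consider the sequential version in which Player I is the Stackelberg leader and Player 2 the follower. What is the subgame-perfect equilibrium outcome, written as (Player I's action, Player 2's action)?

(C, Z)

Player 2 best-responds to each possible Player I move:
- A: BR = W, leader payoff 11.
- B: BR = X, leader payoff 1.
- C: BR = Z, leader payoff 15.
- D: BR = X, leader payoff 6.
Maximizing over 11, 1, 15, 6, Player I chooses C. Subgame-perfect outcome: (C, Z) with payoffs (15, 15).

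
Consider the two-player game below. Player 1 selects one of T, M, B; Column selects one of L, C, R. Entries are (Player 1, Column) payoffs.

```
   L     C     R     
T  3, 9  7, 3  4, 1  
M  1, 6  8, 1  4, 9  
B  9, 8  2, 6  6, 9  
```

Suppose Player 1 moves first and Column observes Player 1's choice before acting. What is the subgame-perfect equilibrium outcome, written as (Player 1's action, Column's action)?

Work backward from Column's decision.
- T: Column compares 9, 3, 1 and picks L; Player 1 would get 3.
- M: Column compares 6, 1, 9 and picks R; Player 1 would get 4.
- B: Column compares 8, 6, 9 and picks R; Player 1 would get 6.
Maximizing over 3, 4, 6, Player 1 chooses B. Subgame-perfect outcome: (B, R) with payoffs (6, 9).

(B, R)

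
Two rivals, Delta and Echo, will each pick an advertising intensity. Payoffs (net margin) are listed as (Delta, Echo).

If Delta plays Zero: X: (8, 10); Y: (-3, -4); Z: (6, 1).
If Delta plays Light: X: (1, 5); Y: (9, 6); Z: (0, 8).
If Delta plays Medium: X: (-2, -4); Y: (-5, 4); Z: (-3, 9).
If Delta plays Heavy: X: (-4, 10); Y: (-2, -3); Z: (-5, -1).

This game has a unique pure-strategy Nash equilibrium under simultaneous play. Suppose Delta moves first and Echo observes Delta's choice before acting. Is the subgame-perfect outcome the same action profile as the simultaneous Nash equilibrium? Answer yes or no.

yes

Backward induction with Delta moving first.
- Zero → Echo plays X (best of 10, -4, 1); Delta gets 8.
- Light → Echo plays Z (best of 5, 6, 8); Delta gets 0.
- Medium → Echo plays Z (best of -4, 4, 9); Delta gets -3.
- Heavy → Echo plays X (best of 10, -3, -1); Delta gets -4.
Delta's induced payoffs are 8, 0, -3, -4, so Delta commits to Zero. Subgame-perfect outcome: (Zero, X) with payoffs (8, 10).
Now find the simultaneous Nash equilibrium.
Delta's best replies: X→Zero; Y→Light; Z→Zero.
Echo's best replies: Zero→X; Light→Z; Medium→Z; Heavy→X.
Only (Zero, X) has each player best-responding; Nash payoffs (8, 10).
Sequential outcome (Zero, X) coincides with the Nash profile (Zero, X).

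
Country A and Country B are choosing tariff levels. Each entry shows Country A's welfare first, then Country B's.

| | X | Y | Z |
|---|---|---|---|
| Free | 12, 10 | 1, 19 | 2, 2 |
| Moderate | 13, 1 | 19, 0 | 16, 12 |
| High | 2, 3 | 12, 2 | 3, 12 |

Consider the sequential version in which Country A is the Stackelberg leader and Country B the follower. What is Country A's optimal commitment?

Moderate

Solve by backward induction (Country A leads).
- Free: BR = Y, leader payoff 1.
- Moderate: BR = Z, leader payoff 16.
- High: BR = Z, leader payoff 3.
Country A's induced payoffs are 1, 16, 3, so Country A commits to Moderate. Subgame-perfect outcome: (Moderate, Z) with payoffs (16, 12).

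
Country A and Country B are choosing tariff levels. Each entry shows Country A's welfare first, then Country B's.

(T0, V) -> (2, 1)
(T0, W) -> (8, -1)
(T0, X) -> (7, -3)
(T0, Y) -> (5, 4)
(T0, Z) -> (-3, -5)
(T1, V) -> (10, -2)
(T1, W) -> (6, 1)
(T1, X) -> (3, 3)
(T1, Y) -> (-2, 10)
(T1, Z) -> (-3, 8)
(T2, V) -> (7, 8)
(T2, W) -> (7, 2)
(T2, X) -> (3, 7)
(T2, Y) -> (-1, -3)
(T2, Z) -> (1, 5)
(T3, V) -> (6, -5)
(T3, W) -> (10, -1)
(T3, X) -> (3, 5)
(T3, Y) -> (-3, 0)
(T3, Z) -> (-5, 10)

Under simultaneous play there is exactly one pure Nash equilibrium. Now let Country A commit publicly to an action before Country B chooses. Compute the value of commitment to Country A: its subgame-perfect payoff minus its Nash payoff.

Country B best-responds to each possible Country A move:
- T0 → Country B plays Y (best of 1, -1, -3, 4, -5); Country A gets 5.
- T1 → Country B plays Y (best of -2, 1, 3, 10, 8); Country A gets -2.
- T2 → Country B plays V (best of 8, 2, 7, -3, 5); Country A gets 7.
- T3 → Country B plays Z (best of -5, -1, 5, 0, 10); Country A gets -5.
Maximizing over 5, -2, 7, -5, Country A chooses T2. Subgame-perfect outcome: (T2, V) with payoffs (7, 8).
Under simultaneous play:
Country A's best replies: V→T1; W→T3; X→T0; Y→T0; Z→T2.
Country B's best replies: T0→Y; T1→Y; T2→V; T3→Z.
The unique mutual best reply is (T0, Y), giving (5, 4).
Country A's commitment gain: 7 − 5 = 2.

2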